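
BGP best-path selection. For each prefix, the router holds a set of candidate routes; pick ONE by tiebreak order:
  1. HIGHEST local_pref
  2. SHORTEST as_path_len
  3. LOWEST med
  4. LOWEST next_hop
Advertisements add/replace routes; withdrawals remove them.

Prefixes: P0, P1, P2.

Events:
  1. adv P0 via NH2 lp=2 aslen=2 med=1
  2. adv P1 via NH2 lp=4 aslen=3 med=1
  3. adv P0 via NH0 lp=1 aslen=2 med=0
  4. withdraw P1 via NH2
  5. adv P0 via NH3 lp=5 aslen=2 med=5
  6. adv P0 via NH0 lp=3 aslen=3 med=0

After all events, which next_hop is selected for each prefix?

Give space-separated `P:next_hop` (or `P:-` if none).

Answer: P0:NH3 P1:- P2:-

Derivation:
Op 1: best P0=NH2 P1=- P2=-
Op 2: best P0=NH2 P1=NH2 P2=-
Op 3: best P0=NH2 P1=NH2 P2=-
Op 4: best P0=NH2 P1=- P2=-
Op 5: best P0=NH3 P1=- P2=-
Op 6: best P0=NH3 P1=- P2=-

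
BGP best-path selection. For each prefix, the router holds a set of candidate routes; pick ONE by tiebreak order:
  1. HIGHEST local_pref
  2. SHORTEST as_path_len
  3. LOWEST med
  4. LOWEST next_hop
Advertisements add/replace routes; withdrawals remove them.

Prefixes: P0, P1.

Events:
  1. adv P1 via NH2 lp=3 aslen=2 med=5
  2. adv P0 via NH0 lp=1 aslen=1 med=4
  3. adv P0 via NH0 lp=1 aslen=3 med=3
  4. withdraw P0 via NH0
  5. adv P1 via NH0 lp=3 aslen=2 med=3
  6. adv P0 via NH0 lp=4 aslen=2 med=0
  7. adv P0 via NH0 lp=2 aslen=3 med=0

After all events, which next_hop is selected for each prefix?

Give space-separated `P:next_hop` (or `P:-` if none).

Op 1: best P0=- P1=NH2
Op 2: best P0=NH0 P1=NH2
Op 3: best P0=NH0 P1=NH2
Op 4: best P0=- P1=NH2
Op 5: best P0=- P1=NH0
Op 6: best P0=NH0 P1=NH0
Op 7: best P0=NH0 P1=NH0

Answer: P0:NH0 P1:NH0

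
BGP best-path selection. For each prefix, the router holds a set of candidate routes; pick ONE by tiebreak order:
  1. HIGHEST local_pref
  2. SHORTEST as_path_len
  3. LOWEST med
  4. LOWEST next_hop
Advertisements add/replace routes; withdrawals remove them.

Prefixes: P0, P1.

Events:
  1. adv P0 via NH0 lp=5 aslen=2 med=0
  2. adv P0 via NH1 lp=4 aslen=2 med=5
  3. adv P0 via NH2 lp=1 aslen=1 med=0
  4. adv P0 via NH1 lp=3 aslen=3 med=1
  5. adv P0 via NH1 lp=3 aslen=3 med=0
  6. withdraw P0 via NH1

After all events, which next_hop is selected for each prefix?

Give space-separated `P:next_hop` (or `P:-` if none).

Op 1: best P0=NH0 P1=-
Op 2: best P0=NH0 P1=-
Op 3: best P0=NH0 P1=-
Op 4: best P0=NH0 P1=-
Op 5: best P0=NH0 P1=-
Op 6: best P0=NH0 P1=-

Answer: P0:NH0 P1:-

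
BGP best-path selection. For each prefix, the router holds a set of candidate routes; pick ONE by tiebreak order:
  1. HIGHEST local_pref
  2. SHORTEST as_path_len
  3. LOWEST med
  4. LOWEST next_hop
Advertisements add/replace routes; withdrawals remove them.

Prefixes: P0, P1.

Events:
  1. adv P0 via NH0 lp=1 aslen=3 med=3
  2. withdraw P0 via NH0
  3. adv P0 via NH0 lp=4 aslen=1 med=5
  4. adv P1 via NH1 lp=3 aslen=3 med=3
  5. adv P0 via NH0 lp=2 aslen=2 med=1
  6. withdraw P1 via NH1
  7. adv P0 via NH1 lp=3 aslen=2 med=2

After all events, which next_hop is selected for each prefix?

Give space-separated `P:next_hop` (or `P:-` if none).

Answer: P0:NH1 P1:-

Derivation:
Op 1: best P0=NH0 P1=-
Op 2: best P0=- P1=-
Op 3: best P0=NH0 P1=-
Op 4: best P0=NH0 P1=NH1
Op 5: best P0=NH0 P1=NH1
Op 6: best P0=NH0 P1=-
Op 7: best P0=NH1 P1=-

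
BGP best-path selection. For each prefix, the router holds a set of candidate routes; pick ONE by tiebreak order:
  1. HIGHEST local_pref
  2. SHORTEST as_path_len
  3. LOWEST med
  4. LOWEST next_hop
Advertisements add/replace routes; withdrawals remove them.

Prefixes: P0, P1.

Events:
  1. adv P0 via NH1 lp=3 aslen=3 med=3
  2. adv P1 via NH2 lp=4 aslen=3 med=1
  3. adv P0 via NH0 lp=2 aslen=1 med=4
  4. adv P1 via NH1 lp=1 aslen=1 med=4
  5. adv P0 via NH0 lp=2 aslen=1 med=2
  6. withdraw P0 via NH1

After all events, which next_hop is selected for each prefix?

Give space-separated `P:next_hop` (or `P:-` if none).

Op 1: best P0=NH1 P1=-
Op 2: best P0=NH1 P1=NH2
Op 3: best P0=NH1 P1=NH2
Op 4: best P0=NH1 P1=NH2
Op 5: best P0=NH1 P1=NH2
Op 6: best P0=NH0 P1=NH2

Answer: P0:NH0 P1:NH2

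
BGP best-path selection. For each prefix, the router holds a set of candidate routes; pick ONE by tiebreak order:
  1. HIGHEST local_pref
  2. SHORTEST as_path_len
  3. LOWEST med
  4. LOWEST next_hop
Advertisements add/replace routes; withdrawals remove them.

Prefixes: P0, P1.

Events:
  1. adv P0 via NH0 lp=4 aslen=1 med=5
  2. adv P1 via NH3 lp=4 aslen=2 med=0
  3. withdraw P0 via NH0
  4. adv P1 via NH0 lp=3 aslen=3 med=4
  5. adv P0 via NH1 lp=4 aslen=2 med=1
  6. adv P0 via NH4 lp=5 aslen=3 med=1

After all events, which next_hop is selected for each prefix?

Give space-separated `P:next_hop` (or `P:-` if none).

Op 1: best P0=NH0 P1=-
Op 2: best P0=NH0 P1=NH3
Op 3: best P0=- P1=NH3
Op 4: best P0=- P1=NH3
Op 5: best P0=NH1 P1=NH3
Op 6: best P0=NH4 P1=NH3

Answer: P0:NH4 P1:NH3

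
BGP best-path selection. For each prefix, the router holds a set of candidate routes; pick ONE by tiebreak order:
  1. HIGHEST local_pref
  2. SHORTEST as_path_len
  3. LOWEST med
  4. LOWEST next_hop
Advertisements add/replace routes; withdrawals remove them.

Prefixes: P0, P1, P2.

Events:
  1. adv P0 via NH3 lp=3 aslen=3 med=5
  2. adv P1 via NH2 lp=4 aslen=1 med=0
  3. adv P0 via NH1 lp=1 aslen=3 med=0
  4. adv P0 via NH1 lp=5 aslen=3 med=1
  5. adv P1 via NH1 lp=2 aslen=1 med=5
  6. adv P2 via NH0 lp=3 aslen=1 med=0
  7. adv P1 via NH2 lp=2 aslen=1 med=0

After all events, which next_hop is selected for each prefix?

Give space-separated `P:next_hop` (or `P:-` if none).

Answer: P0:NH1 P1:NH2 P2:NH0

Derivation:
Op 1: best P0=NH3 P1=- P2=-
Op 2: best P0=NH3 P1=NH2 P2=-
Op 3: best P0=NH3 P1=NH2 P2=-
Op 4: best P0=NH1 P1=NH2 P2=-
Op 5: best P0=NH1 P1=NH2 P2=-
Op 6: best P0=NH1 P1=NH2 P2=NH0
Op 7: best P0=NH1 P1=NH2 P2=NH0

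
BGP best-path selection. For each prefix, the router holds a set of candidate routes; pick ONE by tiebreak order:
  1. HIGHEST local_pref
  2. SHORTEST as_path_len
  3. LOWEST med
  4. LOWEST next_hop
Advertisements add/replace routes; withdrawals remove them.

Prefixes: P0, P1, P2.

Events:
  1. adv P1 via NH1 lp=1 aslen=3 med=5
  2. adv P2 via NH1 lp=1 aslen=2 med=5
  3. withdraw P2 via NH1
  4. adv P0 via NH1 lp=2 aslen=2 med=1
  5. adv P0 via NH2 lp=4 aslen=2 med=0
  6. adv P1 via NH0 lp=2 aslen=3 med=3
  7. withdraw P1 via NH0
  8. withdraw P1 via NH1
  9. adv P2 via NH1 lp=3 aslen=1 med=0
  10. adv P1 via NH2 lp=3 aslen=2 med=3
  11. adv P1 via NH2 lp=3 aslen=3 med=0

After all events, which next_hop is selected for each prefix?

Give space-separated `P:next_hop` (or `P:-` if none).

Op 1: best P0=- P1=NH1 P2=-
Op 2: best P0=- P1=NH1 P2=NH1
Op 3: best P0=- P1=NH1 P2=-
Op 4: best P0=NH1 P1=NH1 P2=-
Op 5: best P0=NH2 P1=NH1 P2=-
Op 6: best P0=NH2 P1=NH0 P2=-
Op 7: best P0=NH2 P1=NH1 P2=-
Op 8: best P0=NH2 P1=- P2=-
Op 9: best P0=NH2 P1=- P2=NH1
Op 10: best P0=NH2 P1=NH2 P2=NH1
Op 11: best P0=NH2 P1=NH2 P2=NH1

Answer: P0:NH2 P1:NH2 P2:NH1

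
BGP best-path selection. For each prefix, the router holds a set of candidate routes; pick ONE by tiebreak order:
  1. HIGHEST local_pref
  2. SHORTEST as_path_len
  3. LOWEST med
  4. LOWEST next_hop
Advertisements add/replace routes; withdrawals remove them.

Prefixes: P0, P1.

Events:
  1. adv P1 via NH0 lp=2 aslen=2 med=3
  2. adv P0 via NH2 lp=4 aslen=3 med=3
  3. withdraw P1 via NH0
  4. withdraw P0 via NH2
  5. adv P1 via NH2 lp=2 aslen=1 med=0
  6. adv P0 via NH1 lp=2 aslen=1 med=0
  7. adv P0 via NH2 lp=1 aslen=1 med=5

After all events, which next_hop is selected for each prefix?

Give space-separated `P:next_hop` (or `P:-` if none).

Op 1: best P0=- P1=NH0
Op 2: best P0=NH2 P1=NH0
Op 3: best P0=NH2 P1=-
Op 4: best P0=- P1=-
Op 5: best P0=- P1=NH2
Op 6: best P0=NH1 P1=NH2
Op 7: best P0=NH1 P1=NH2

Answer: P0:NH1 P1:NH2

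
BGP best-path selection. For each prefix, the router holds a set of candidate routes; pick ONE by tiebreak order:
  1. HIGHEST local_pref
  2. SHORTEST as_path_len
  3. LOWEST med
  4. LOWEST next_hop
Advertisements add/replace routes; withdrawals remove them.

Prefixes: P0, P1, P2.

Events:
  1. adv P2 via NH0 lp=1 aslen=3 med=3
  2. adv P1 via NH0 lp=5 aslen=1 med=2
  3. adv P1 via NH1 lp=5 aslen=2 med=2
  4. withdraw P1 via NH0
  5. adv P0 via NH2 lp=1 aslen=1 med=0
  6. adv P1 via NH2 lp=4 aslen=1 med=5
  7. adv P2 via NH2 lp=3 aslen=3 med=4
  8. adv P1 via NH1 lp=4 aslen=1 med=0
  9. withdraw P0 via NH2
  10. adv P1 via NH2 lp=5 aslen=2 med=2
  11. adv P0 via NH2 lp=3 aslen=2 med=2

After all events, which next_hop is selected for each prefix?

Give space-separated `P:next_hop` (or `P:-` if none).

Answer: P0:NH2 P1:NH2 P2:NH2

Derivation:
Op 1: best P0=- P1=- P2=NH0
Op 2: best P0=- P1=NH0 P2=NH0
Op 3: best P0=- P1=NH0 P2=NH0
Op 4: best P0=- P1=NH1 P2=NH0
Op 5: best P0=NH2 P1=NH1 P2=NH0
Op 6: best P0=NH2 P1=NH1 P2=NH0
Op 7: best P0=NH2 P1=NH1 P2=NH2
Op 8: best P0=NH2 P1=NH1 P2=NH2
Op 9: best P0=- P1=NH1 P2=NH2
Op 10: best P0=- P1=NH2 P2=NH2
Op 11: best P0=NH2 P1=NH2 P2=NH2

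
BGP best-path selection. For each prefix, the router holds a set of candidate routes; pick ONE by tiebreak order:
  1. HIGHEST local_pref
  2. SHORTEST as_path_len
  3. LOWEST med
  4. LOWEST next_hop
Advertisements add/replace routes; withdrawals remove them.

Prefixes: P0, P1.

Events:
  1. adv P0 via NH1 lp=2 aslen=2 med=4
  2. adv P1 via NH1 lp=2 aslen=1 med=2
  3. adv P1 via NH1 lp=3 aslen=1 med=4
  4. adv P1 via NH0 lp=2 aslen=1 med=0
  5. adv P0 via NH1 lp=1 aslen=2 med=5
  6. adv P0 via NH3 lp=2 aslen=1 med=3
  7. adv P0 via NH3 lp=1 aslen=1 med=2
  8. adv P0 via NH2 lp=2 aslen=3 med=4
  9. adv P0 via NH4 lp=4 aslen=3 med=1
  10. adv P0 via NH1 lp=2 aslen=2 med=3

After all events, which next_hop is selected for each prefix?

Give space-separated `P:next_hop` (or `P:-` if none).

Answer: P0:NH4 P1:NH1

Derivation:
Op 1: best P0=NH1 P1=-
Op 2: best P0=NH1 P1=NH1
Op 3: best P0=NH1 P1=NH1
Op 4: best P0=NH1 P1=NH1
Op 5: best P0=NH1 P1=NH1
Op 6: best P0=NH3 P1=NH1
Op 7: best P0=NH3 P1=NH1
Op 8: best P0=NH2 P1=NH1
Op 9: best P0=NH4 P1=NH1
Op 10: best P0=NH4 P1=NH1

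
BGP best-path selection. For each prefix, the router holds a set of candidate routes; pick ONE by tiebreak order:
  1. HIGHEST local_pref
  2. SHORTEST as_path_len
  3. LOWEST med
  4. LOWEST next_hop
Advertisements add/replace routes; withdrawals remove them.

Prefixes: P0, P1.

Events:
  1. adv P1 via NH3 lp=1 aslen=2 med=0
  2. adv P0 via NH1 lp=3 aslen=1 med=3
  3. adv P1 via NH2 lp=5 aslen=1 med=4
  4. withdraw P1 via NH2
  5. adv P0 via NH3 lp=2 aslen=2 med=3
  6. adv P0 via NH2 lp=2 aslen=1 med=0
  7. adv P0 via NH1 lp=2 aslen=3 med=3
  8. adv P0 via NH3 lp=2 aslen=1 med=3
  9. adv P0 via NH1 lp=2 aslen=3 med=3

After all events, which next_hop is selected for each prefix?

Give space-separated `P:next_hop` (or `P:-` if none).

Op 1: best P0=- P1=NH3
Op 2: best P0=NH1 P1=NH3
Op 3: best P0=NH1 P1=NH2
Op 4: best P0=NH1 P1=NH3
Op 5: best P0=NH1 P1=NH3
Op 6: best P0=NH1 P1=NH3
Op 7: best P0=NH2 P1=NH3
Op 8: best P0=NH2 P1=NH3
Op 9: best P0=NH2 P1=NH3

Answer: P0:NH2 P1:NH3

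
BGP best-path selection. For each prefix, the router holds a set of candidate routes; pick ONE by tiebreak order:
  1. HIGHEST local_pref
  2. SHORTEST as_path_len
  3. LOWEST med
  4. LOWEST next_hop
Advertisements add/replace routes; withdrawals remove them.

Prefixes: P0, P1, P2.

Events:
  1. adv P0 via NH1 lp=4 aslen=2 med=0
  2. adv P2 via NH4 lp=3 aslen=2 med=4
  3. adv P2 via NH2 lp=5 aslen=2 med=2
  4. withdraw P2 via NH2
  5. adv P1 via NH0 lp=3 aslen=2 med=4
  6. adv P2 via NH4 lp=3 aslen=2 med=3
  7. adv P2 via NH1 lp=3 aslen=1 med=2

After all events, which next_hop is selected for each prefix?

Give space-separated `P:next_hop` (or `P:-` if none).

Op 1: best P0=NH1 P1=- P2=-
Op 2: best P0=NH1 P1=- P2=NH4
Op 3: best P0=NH1 P1=- P2=NH2
Op 4: best P0=NH1 P1=- P2=NH4
Op 5: best P0=NH1 P1=NH0 P2=NH4
Op 6: best P0=NH1 P1=NH0 P2=NH4
Op 7: best P0=NH1 P1=NH0 P2=NH1

Answer: P0:NH1 P1:NH0 P2:NH1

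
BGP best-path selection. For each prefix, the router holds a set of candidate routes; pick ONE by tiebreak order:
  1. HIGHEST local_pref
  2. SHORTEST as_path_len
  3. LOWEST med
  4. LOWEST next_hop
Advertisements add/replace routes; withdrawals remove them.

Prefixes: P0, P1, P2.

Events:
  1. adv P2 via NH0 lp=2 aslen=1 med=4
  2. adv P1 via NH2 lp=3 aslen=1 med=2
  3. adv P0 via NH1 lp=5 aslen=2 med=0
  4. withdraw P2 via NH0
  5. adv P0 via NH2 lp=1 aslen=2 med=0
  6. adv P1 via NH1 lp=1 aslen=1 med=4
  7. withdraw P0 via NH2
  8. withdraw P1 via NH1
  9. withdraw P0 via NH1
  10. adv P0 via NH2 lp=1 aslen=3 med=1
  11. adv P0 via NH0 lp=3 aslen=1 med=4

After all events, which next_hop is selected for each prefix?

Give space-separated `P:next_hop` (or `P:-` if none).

Answer: P0:NH0 P1:NH2 P2:-

Derivation:
Op 1: best P0=- P1=- P2=NH0
Op 2: best P0=- P1=NH2 P2=NH0
Op 3: best P0=NH1 P1=NH2 P2=NH0
Op 4: best P0=NH1 P1=NH2 P2=-
Op 5: best P0=NH1 P1=NH2 P2=-
Op 6: best P0=NH1 P1=NH2 P2=-
Op 7: best P0=NH1 P1=NH2 P2=-
Op 8: best P0=NH1 P1=NH2 P2=-
Op 9: best P0=- P1=NH2 P2=-
Op 10: best P0=NH2 P1=NH2 P2=-
Op 11: best P0=NH0 P1=NH2 P2=-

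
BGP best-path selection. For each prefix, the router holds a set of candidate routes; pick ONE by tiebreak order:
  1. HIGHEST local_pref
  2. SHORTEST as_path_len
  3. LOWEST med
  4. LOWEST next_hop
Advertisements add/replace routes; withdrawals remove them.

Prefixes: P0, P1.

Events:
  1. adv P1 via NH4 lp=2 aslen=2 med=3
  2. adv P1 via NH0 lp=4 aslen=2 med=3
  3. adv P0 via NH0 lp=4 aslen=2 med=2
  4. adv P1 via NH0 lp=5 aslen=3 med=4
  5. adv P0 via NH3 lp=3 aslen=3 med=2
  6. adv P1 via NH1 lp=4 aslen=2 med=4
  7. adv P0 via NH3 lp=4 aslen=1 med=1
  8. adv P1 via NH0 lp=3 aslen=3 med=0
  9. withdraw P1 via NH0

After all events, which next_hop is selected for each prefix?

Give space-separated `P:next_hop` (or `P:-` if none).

Op 1: best P0=- P1=NH4
Op 2: best P0=- P1=NH0
Op 3: best P0=NH0 P1=NH0
Op 4: best P0=NH0 P1=NH0
Op 5: best P0=NH0 P1=NH0
Op 6: best P0=NH0 P1=NH0
Op 7: best P0=NH3 P1=NH0
Op 8: best P0=NH3 P1=NH1
Op 9: best P0=NH3 P1=NH1

Answer: P0:NH3 P1:NH1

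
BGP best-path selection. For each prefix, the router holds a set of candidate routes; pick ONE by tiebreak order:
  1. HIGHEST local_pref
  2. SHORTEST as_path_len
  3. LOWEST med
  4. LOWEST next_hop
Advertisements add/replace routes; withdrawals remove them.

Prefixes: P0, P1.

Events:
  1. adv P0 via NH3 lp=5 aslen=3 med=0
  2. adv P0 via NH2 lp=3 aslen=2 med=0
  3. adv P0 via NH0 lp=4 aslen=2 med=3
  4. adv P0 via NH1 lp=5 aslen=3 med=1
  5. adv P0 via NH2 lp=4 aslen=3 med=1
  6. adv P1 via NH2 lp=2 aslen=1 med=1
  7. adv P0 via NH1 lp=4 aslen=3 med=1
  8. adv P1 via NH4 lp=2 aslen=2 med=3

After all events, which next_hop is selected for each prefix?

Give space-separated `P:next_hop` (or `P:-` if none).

Op 1: best P0=NH3 P1=-
Op 2: best P0=NH3 P1=-
Op 3: best P0=NH3 P1=-
Op 4: best P0=NH3 P1=-
Op 5: best P0=NH3 P1=-
Op 6: best P0=NH3 P1=NH2
Op 7: best P0=NH3 P1=NH2
Op 8: best P0=NH3 P1=NH2

Answer: P0:NH3 P1:NH2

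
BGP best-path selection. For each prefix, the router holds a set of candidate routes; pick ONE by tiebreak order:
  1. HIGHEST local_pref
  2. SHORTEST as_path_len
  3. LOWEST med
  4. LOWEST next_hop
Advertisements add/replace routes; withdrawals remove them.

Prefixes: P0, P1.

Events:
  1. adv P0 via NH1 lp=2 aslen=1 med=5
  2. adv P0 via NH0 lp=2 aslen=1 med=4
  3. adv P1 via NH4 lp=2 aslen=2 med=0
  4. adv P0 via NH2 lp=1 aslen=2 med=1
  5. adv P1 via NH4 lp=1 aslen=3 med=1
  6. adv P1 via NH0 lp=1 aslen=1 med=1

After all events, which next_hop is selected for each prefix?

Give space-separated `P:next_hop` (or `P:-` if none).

Answer: P0:NH0 P1:NH0

Derivation:
Op 1: best P0=NH1 P1=-
Op 2: best P0=NH0 P1=-
Op 3: best P0=NH0 P1=NH4
Op 4: best P0=NH0 P1=NH4
Op 5: best P0=NH0 P1=NH4
Op 6: best P0=NH0 P1=NH0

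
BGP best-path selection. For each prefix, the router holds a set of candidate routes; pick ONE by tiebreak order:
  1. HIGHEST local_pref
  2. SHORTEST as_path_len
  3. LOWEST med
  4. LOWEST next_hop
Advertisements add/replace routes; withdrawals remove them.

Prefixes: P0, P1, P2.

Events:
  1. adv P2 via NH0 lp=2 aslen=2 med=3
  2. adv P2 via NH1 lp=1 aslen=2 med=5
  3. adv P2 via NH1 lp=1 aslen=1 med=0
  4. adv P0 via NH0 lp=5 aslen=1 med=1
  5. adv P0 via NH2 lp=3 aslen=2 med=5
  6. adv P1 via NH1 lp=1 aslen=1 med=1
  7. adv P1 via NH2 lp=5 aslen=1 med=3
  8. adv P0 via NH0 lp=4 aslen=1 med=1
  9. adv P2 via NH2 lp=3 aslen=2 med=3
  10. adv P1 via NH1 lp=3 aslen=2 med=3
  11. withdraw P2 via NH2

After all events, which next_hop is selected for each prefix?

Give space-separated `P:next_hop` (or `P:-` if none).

Answer: P0:NH0 P1:NH2 P2:NH0

Derivation:
Op 1: best P0=- P1=- P2=NH0
Op 2: best P0=- P1=- P2=NH0
Op 3: best P0=- P1=- P2=NH0
Op 4: best P0=NH0 P1=- P2=NH0
Op 5: best P0=NH0 P1=- P2=NH0
Op 6: best P0=NH0 P1=NH1 P2=NH0
Op 7: best P0=NH0 P1=NH2 P2=NH0
Op 8: best P0=NH0 P1=NH2 P2=NH0
Op 9: best P0=NH0 P1=NH2 P2=NH2
Op 10: best P0=NH0 P1=NH2 P2=NH2
Op 11: best P0=NH0 P1=NH2 P2=NH0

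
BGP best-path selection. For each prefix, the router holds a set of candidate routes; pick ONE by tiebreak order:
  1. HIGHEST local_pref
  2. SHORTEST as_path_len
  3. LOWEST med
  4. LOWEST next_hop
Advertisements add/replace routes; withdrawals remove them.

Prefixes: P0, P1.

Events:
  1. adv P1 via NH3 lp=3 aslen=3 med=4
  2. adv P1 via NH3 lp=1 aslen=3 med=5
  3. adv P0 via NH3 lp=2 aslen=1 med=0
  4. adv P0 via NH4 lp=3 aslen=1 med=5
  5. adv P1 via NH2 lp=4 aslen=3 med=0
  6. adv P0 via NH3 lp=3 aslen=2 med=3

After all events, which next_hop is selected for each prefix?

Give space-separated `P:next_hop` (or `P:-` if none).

Op 1: best P0=- P1=NH3
Op 2: best P0=- P1=NH3
Op 3: best P0=NH3 P1=NH3
Op 4: best P0=NH4 P1=NH3
Op 5: best P0=NH4 P1=NH2
Op 6: best P0=NH4 P1=NH2

Answer: P0:NH4 P1:NH2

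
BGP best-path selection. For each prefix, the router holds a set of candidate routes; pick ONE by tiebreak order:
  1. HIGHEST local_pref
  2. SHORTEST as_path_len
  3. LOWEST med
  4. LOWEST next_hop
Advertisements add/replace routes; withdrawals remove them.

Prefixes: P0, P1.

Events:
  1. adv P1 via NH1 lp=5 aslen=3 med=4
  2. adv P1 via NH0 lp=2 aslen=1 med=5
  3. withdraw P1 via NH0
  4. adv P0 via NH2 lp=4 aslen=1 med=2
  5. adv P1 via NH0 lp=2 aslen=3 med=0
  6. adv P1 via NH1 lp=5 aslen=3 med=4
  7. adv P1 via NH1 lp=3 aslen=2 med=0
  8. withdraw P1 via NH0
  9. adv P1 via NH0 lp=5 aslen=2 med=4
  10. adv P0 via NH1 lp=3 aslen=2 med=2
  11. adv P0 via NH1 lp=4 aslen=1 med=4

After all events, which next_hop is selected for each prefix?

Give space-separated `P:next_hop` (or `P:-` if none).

Op 1: best P0=- P1=NH1
Op 2: best P0=- P1=NH1
Op 3: best P0=- P1=NH1
Op 4: best P0=NH2 P1=NH1
Op 5: best P0=NH2 P1=NH1
Op 6: best P0=NH2 P1=NH1
Op 7: best P0=NH2 P1=NH1
Op 8: best P0=NH2 P1=NH1
Op 9: best P0=NH2 P1=NH0
Op 10: best P0=NH2 P1=NH0
Op 11: best P0=NH2 P1=NH0

Answer: P0:NH2 P1:NH0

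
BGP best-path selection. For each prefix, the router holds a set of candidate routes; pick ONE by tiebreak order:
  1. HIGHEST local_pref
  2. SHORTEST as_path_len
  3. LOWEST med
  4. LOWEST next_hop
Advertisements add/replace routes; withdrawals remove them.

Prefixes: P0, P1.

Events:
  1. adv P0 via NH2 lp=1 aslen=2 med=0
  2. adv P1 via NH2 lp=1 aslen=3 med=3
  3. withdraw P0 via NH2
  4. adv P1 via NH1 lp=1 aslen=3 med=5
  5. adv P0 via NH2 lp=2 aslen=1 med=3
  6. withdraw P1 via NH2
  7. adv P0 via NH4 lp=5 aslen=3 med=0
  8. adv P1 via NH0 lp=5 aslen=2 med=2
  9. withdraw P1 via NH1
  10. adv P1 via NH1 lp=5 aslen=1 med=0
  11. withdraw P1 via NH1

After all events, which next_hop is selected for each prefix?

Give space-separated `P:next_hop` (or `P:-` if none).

Op 1: best P0=NH2 P1=-
Op 2: best P0=NH2 P1=NH2
Op 3: best P0=- P1=NH2
Op 4: best P0=- P1=NH2
Op 5: best P0=NH2 P1=NH2
Op 6: best P0=NH2 P1=NH1
Op 7: best P0=NH4 P1=NH1
Op 8: best P0=NH4 P1=NH0
Op 9: best P0=NH4 P1=NH0
Op 10: best P0=NH4 P1=NH1
Op 11: best P0=NH4 P1=NH0

Answer: P0:NH4 P1:NH0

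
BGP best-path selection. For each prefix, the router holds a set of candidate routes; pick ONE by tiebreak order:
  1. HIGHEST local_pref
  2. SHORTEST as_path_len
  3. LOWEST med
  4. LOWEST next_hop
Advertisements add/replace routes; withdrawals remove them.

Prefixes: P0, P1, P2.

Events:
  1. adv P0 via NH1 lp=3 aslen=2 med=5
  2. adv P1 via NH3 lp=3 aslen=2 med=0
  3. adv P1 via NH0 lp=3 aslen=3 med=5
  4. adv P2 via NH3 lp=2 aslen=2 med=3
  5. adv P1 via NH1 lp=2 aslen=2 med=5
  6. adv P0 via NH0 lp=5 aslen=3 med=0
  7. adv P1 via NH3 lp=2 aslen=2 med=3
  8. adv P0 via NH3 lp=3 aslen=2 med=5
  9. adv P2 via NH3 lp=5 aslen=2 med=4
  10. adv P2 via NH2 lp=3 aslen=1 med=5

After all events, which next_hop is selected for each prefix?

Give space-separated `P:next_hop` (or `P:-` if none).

Op 1: best P0=NH1 P1=- P2=-
Op 2: best P0=NH1 P1=NH3 P2=-
Op 3: best P0=NH1 P1=NH3 P2=-
Op 4: best P0=NH1 P1=NH3 P2=NH3
Op 5: best P0=NH1 P1=NH3 P2=NH3
Op 6: best P0=NH0 P1=NH3 P2=NH3
Op 7: best P0=NH0 P1=NH0 P2=NH3
Op 8: best P0=NH0 P1=NH0 P2=NH3
Op 9: best P0=NH0 P1=NH0 P2=NH3
Op 10: best P0=NH0 P1=NH0 P2=NH3

Answer: P0:NH0 P1:NH0 P2:NH3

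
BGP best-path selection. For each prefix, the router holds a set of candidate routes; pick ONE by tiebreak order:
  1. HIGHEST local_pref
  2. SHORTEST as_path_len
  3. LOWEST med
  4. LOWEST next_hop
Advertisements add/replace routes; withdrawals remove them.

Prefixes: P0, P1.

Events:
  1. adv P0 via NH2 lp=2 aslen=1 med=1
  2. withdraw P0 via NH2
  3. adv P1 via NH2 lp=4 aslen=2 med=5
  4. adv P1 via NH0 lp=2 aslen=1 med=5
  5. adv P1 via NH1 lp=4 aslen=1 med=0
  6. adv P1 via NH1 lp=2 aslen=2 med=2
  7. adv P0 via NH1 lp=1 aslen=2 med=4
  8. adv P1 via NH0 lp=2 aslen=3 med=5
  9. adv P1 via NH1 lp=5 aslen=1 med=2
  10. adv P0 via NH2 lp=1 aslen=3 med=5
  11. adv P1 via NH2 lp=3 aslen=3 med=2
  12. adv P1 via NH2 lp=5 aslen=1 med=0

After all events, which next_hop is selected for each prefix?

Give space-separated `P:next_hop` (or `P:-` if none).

Op 1: best P0=NH2 P1=-
Op 2: best P0=- P1=-
Op 3: best P0=- P1=NH2
Op 4: best P0=- P1=NH2
Op 5: best P0=- P1=NH1
Op 6: best P0=- P1=NH2
Op 7: best P0=NH1 P1=NH2
Op 8: best P0=NH1 P1=NH2
Op 9: best P0=NH1 P1=NH1
Op 10: best P0=NH1 P1=NH1
Op 11: best P0=NH1 P1=NH1
Op 12: best P0=NH1 P1=NH2

Answer: P0:NH1 P1:NH2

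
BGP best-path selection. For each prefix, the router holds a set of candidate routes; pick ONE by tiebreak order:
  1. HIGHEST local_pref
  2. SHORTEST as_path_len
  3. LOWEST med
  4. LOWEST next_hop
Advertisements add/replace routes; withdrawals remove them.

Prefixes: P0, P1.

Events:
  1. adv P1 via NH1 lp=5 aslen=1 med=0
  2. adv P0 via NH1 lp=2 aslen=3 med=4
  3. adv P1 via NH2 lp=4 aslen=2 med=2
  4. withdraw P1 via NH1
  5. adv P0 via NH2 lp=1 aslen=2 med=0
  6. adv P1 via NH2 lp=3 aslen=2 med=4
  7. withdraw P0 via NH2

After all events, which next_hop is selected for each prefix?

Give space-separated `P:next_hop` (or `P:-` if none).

Answer: P0:NH1 P1:NH2

Derivation:
Op 1: best P0=- P1=NH1
Op 2: best P0=NH1 P1=NH1
Op 3: best P0=NH1 P1=NH1
Op 4: best P0=NH1 P1=NH2
Op 5: best P0=NH1 P1=NH2
Op 6: best P0=NH1 P1=NH2
Op 7: best P0=NH1 P1=NH2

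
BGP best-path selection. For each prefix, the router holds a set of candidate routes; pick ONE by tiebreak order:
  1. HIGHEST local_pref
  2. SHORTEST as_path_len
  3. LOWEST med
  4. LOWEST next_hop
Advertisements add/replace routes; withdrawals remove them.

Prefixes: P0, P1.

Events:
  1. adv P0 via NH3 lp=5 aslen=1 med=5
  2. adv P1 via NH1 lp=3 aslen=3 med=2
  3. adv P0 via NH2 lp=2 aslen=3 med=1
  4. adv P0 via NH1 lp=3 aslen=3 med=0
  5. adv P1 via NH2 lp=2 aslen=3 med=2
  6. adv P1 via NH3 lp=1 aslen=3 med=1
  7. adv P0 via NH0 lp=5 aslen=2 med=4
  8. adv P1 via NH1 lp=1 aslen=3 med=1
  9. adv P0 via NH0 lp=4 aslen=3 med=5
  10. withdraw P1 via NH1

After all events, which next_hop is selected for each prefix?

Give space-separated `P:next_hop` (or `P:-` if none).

Answer: P0:NH3 P1:NH2

Derivation:
Op 1: best P0=NH3 P1=-
Op 2: best P0=NH3 P1=NH1
Op 3: best P0=NH3 P1=NH1
Op 4: best P0=NH3 P1=NH1
Op 5: best P0=NH3 P1=NH1
Op 6: best P0=NH3 P1=NH1
Op 7: best P0=NH3 P1=NH1
Op 8: best P0=NH3 P1=NH2
Op 9: best P0=NH3 P1=NH2
Op 10: best P0=NH3 P1=NH2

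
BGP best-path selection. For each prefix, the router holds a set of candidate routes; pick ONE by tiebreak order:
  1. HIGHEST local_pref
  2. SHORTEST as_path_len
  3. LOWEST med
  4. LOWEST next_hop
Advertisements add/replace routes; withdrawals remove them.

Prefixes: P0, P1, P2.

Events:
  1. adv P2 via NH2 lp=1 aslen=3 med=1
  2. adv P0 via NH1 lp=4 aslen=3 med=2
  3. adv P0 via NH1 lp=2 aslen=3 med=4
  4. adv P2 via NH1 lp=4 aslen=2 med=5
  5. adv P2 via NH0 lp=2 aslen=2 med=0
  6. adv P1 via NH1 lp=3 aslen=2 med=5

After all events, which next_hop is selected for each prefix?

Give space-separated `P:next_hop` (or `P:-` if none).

Answer: P0:NH1 P1:NH1 P2:NH1

Derivation:
Op 1: best P0=- P1=- P2=NH2
Op 2: best P0=NH1 P1=- P2=NH2
Op 3: best P0=NH1 P1=- P2=NH2
Op 4: best P0=NH1 P1=- P2=NH1
Op 5: best P0=NH1 P1=- P2=NH1
Op 6: best P0=NH1 P1=NH1 P2=NH1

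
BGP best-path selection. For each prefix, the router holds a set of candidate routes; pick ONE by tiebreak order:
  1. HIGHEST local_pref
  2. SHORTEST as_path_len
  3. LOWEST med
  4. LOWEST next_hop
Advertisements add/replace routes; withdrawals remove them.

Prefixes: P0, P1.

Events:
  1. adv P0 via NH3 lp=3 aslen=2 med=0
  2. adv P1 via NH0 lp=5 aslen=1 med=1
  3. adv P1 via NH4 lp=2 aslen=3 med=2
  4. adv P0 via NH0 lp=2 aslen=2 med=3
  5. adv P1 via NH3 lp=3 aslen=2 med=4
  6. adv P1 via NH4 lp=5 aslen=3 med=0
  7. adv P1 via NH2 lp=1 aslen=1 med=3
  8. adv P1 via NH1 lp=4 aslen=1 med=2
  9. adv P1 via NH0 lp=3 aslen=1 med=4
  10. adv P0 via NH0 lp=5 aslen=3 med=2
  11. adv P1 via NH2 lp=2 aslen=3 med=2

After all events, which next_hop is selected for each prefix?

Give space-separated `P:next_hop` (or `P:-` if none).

Op 1: best P0=NH3 P1=-
Op 2: best P0=NH3 P1=NH0
Op 3: best P0=NH3 P1=NH0
Op 4: best P0=NH3 P1=NH0
Op 5: best P0=NH3 P1=NH0
Op 6: best P0=NH3 P1=NH0
Op 7: best P0=NH3 P1=NH0
Op 8: best P0=NH3 P1=NH0
Op 9: best P0=NH3 P1=NH4
Op 10: best P0=NH0 P1=NH4
Op 11: best P0=NH0 P1=NH4

Answer: P0:NH0 P1:NH4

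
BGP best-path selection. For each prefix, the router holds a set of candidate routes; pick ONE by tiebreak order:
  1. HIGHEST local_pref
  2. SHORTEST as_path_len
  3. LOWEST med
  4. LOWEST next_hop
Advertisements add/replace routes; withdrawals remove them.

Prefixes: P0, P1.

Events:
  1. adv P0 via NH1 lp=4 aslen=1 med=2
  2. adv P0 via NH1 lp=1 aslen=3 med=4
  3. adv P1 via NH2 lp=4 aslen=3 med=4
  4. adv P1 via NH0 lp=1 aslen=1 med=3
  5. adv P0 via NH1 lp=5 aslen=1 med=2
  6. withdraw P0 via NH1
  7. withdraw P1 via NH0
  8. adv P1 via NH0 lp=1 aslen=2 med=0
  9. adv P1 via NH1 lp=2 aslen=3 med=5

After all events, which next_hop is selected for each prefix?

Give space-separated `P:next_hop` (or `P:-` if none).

Answer: P0:- P1:NH2

Derivation:
Op 1: best P0=NH1 P1=-
Op 2: best P0=NH1 P1=-
Op 3: best P0=NH1 P1=NH2
Op 4: best P0=NH1 P1=NH2
Op 5: best P0=NH1 P1=NH2
Op 6: best P0=- P1=NH2
Op 7: best P0=- P1=NH2
Op 8: best P0=- P1=NH2
Op 9: best P0=- P1=NH2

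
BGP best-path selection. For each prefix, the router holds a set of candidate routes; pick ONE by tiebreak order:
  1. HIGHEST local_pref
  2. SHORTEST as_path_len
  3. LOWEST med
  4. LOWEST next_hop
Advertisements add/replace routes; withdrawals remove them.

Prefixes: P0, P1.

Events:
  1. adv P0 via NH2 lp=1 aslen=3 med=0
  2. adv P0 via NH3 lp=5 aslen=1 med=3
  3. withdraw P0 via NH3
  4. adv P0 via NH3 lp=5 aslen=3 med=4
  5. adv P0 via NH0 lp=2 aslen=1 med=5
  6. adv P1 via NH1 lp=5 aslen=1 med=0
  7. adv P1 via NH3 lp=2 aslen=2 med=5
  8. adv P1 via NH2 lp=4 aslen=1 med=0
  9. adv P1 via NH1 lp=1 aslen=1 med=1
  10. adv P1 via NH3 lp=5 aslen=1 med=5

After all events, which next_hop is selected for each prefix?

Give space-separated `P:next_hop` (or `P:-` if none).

Answer: P0:NH3 P1:NH3

Derivation:
Op 1: best P0=NH2 P1=-
Op 2: best P0=NH3 P1=-
Op 3: best P0=NH2 P1=-
Op 4: best P0=NH3 P1=-
Op 5: best P0=NH3 P1=-
Op 6: best P0=NH3 P1=NH1
Op 7: best P0=NH3 P1=NH1
Op 8: best P0=NH3 P1=NH1
Op 9: best P0=NH3 P1=NH2
Op 10: best P0=NH3 P1=NH3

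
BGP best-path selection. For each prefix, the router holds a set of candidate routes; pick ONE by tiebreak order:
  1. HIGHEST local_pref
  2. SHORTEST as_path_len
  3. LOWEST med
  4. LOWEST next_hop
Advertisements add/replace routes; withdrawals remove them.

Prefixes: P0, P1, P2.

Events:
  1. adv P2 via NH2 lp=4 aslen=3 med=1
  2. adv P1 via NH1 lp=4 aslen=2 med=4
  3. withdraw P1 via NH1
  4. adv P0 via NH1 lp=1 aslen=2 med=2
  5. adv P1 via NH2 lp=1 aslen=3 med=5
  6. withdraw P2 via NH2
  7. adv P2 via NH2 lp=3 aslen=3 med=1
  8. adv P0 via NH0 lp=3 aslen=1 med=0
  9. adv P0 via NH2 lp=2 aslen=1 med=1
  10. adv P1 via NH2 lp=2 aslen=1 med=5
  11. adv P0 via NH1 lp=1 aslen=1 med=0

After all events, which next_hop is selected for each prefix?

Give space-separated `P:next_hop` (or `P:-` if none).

Answer: P0:NH0 P1:NH2 P2:NH2

Derivation:
Op 1: best P0=- P1=- P2=NH2
Op 2: best P0=- P1=NH1 P2=NH2
Op 3: best P0=- P1=- P2=NH2
Op 4: best P0=NH1 P1=- P2=NH2
Op 5: best P0=NH1 P1=NH2 P2=NH2
Op 6: best P0=NH1 P1=NH2 P2=-
Op 7: best P0=NH1 P1=NH2 P2=NH2
Op 8: best P0=NH0 P1=NH2 P2=NH2
Op 9: best P0=NH0 P1=NH2 P2=NH2
Op 10: best P0=NH0 P1=NH2 P2=NH2
Op 11: best P0=NH0 P1=NH2 P2=NH2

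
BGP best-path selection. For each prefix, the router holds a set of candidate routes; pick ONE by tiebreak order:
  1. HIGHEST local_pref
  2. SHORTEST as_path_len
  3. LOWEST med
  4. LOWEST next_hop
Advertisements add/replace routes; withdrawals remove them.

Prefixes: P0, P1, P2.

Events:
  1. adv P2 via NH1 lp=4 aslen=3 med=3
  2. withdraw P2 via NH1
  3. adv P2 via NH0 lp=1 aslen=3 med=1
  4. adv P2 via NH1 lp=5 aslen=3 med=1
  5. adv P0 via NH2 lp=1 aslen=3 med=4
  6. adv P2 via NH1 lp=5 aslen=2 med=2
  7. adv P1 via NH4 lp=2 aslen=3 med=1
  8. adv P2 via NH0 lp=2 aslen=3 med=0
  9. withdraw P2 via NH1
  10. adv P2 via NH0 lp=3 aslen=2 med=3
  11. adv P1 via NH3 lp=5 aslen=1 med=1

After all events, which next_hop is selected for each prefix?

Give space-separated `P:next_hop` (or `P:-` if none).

Answer: P0:NH2 P1:NH3 P2:NH0

Derivation:
Op 1: best P0=- P1=- P2=NH1
Op 2: best P0=- P1=- P2=-
Op 3: best P0=- P1=- P2=NH0
Op 4: best P0=- P1=- P2=NH1
Op 5: best P0=NH2 P1=- P2=NH1
Op 6: best P0=NH2 P1=- P2=NH1
Op 7: best P0=NH2 P1=NH4 P2=NH1
Op 8: best P0=NH2 P1=NH4 P2=NH1
Op 9: best P0=NH2 P1=NH4 P2=NH0
Op 10: best P0=NH2 P1=NH4 P2=NH0
Op 11: best P0=NH2 P1=NH3 P2=NH0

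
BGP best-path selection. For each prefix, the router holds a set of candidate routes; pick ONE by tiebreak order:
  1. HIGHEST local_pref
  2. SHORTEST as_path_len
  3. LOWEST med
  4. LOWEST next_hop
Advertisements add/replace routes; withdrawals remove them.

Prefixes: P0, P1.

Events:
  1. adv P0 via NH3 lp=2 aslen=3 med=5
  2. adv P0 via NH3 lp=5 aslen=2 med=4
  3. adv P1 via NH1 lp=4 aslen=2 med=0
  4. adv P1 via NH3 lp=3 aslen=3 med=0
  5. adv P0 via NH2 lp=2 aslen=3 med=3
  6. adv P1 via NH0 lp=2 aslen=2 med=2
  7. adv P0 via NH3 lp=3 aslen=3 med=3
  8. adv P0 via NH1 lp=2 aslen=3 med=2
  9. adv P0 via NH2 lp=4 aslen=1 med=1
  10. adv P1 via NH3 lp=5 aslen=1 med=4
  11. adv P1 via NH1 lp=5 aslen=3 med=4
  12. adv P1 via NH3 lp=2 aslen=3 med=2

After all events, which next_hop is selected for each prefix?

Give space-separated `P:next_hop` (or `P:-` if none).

Op 1: best P0=NH3 P1=-
Op 2: best P0=NH3 P1=-
Op 3: best P0=NH3 P1=NH1
Op 4: best P0=NH3 P1=NH1
Op 5: best P0=NH3 P1=NH1
Op 6: best P0=NH3 P1=NH1
Op 7: best P0=NH3 P1=NH1
Op 8: best P0=NH3 P1=NH1
Op 9: best P0=NH2 P1=NH1
Op 10: best P0=NH2 P1=NH3
Op 11: best P0=NH2 P1=NH3
Op 12: best P0=NH2 P1=NH1

Answer: P0:NH2 P1:NH1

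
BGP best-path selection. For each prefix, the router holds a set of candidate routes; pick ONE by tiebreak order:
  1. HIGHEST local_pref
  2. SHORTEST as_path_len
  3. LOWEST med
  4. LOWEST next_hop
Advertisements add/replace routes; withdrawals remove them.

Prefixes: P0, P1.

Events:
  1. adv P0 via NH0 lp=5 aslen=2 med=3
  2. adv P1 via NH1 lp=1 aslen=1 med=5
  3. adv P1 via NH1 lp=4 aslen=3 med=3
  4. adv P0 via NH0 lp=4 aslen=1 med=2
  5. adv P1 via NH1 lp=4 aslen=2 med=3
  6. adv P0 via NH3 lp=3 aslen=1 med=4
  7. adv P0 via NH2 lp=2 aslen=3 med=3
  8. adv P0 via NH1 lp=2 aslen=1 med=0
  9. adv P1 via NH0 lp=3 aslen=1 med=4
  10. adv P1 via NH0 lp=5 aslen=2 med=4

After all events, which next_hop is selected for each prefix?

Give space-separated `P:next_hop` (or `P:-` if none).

Op 1: best P0=NH0 P1=-
Op 2: best P0=NH0 P1=NH1
Op 3: best P0=NH0 P1=NH1
Op 4: best P0=NH0 P1=NH1
Op 5: best P0=NH0 P1=NH1
Op 6: best P0=NH0 P1=NH1
Op 7: best P0=NH0 P1=NH1
Op 8: best P0=NH0 P1=NH1
Op 9: best P0=NH0 P1=NH1
Op 10: best P0=NH0 P1=NH0

Answer: P0:NH0 P1:NH0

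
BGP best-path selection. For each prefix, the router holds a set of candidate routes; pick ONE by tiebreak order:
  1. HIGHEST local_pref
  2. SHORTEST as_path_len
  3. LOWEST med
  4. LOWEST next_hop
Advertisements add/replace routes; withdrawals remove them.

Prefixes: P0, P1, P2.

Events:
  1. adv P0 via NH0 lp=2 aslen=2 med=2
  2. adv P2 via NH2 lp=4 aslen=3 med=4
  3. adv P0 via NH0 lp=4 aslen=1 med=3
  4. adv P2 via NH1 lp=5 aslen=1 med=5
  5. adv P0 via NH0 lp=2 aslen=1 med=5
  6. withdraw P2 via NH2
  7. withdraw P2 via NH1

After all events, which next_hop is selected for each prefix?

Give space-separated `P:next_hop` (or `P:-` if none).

Answer: P0:NH0 P1:- P2:-

Derivation:
Op 1: best P0=NH0 P1=- P2=-
Op 2: best P0=NH0 P1=- P2=NH2
Op 3: best P0=NH0 P1=- P2=NH2
Op 4: best P0=NH0 P1=- P2=NH1
Op 5: best P0=NH0 P1=- P2=NH1
Op 6: best P0=NH0 P1=- P2=NH1
Op 7: best P0=NH0 P1=- P2=-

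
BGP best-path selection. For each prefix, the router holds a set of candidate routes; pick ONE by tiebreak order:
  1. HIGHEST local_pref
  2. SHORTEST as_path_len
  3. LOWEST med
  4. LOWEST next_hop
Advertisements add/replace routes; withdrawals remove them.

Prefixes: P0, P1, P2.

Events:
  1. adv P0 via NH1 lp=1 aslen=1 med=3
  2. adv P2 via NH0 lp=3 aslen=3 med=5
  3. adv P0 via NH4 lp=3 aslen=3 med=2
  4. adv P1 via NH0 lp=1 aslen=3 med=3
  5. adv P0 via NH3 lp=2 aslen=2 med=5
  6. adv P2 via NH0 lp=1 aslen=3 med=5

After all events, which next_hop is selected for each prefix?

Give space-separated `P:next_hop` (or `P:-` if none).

Op 1: best P0=NH1 P1=- P2=-
Op 2: best P0=NH1 P1=- P2=NH0
Op 3: best P0=NH4 P1=- P2=NH0
Op 4: best P0=NH4 P1=NH0 P2=NH0
Op 5: best P0=NH4 P1=NH0 P2=NH0
Op 6: best P0=NH4 P1=NH0 P2=NH0

Answer: P0:NH4 P1:NH0 P2:NH0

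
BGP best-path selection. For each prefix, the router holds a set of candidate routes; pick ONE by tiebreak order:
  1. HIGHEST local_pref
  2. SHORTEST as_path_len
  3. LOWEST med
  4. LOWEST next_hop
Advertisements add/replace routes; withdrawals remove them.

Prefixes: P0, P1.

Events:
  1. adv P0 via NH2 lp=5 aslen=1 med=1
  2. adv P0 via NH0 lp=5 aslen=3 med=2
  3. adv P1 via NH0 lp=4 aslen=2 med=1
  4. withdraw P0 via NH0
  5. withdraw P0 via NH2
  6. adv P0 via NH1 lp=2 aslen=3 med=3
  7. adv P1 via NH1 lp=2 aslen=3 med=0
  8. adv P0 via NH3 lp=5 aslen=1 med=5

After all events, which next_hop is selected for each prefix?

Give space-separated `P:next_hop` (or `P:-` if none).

Op 1: best P0=NH2 P1=-
Op 2: best P0=NH2 P1=-
Op 3: best P0=NH2 P1=NH0
Op 4: best P0=NH2 P1=NH0
Op 5: best P0=- P1=NH0
Op 6: best P0=NH1 P1=NH0
Op 7: best P0=NH1 P1=NH0
Op 8: best P0=NH3 P1=NH0

Answer: P0:NH3 P1:NH0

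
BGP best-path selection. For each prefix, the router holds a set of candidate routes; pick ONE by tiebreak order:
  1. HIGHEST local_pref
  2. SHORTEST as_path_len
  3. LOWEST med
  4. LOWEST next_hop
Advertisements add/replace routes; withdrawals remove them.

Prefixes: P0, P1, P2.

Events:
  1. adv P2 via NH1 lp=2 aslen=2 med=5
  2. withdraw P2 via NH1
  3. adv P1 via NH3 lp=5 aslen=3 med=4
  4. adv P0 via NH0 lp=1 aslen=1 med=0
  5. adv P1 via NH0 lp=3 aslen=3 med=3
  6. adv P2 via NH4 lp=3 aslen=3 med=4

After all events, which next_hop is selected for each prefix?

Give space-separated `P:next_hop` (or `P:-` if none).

Answer: P0:NH0 P1:NH3 P2:NH4

Derivation:
Op 1: best P0=- P1=- P2=NH1
Op 2: best P0=- P1=- P2=-
Op 3: best P0=- P1=NH3 P2=-
Op 4: best P0=NH0 P1=NH3 P2=-
Op 5: best P0=NH0 P1=NH3 P2=-
Op 6: best P0=NH0 P1=NH3 P2=NH4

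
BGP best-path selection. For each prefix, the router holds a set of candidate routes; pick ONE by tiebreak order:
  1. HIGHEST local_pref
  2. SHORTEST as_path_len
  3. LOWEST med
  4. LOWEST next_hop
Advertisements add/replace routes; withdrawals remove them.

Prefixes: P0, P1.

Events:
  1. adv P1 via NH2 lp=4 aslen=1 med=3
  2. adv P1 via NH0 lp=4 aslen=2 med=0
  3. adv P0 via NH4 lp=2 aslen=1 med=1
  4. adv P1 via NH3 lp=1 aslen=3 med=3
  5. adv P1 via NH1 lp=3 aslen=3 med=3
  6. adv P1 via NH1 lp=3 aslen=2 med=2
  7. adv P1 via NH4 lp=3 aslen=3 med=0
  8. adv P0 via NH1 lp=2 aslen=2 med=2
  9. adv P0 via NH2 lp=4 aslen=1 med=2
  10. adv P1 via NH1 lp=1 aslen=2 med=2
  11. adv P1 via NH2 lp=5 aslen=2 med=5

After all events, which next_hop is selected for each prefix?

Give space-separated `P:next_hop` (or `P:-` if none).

Op 1: best P0=- P1=NH2
Op 2: best P0=- P1=NH2
Op 3: best P0=NH4 P1=NH2
Op 4: best P0=NH4 P1=NH2
Op 5: best P0=NH4 P1=NH2
Op 6: best P0=NH4 P1=NH2
Op 7: best P0=NH4 P1=NH2
Op 8: best P0=NH4 P1=NH2
Op 9: best P0=NH2 P1=NH2
Op 10: best P0=NH2 P1=NH2
Op 11: best P0=NH2 P1=NH2

Answer: P0:NH2 P1:NH2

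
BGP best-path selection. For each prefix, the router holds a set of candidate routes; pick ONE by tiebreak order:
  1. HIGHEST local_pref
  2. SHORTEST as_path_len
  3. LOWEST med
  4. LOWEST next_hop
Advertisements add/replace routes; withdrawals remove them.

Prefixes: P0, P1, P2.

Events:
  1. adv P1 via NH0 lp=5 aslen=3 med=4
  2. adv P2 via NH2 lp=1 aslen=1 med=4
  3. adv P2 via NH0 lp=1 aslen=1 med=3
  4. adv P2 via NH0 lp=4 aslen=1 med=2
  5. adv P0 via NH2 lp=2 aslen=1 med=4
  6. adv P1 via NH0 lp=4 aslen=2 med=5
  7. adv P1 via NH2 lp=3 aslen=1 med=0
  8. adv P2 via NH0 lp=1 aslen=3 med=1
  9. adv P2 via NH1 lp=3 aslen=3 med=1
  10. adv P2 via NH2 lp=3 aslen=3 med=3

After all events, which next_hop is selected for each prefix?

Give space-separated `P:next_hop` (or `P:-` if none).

Op 1: best P0=- P1=NH0 P2=-
Op 2: best P0=- P1=NH0 P2=NH2
Op 3: best P0=- P1=NH0 P2=NH0
Op 4: best P0=- P1=NH0 P2=NH0
Op 5: best P0=NH2 P1=NH0 P2=NH0
Op 6: best P0=NH2 P1=NH0 P2=NH0
Op 7: best P0=NH2 P1=NH0 P2=NH0
Op 8: best P0=NH2 P1=NH0 P2=NH2
Op 9: best P0=NH2 P1=NH0 P2=NH1
Op 10: best P0=NH2 P1=NH0 P2=NH1

Answer: P0:NH2 P1:NH0 P2:NH1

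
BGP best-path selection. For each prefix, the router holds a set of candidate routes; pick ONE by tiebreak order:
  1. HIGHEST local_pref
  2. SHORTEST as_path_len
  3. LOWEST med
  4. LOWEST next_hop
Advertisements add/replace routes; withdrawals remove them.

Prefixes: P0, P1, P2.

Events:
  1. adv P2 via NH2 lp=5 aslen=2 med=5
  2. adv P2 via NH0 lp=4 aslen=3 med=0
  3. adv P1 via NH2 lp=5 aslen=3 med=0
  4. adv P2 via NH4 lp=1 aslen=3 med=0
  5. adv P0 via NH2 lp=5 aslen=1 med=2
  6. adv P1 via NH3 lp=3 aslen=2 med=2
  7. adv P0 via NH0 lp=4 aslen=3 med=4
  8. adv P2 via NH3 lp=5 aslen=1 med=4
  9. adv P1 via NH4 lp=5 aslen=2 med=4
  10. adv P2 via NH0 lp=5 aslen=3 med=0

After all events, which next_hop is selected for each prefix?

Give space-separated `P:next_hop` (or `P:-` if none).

Op 1: best P0=- P1=- P2=NH2
Op 2: best P0=- P1=- P2=NH2
Op 3: best P0=- P1=NH2 P2=NH2
Op 4: best P0=- P1=NH2 P2=NH2
Op 5: best P0=NH2 P1=NH2 P2=NH2
Op 6: best P0=NH2 P1=NH2 P2=NH2
Op 7: best P0=NH2 P1=NH2 P2=NH2
Op 8: best P0=NH2 P1=NH2 P2=NH3
Op 9: best P0=NH2 P1=NH4 P2=NH3
Op 10: best P0=NH2 P1=NH4 P2=NH3

Answer: P0:NH2 P1:NH4 P2:NH3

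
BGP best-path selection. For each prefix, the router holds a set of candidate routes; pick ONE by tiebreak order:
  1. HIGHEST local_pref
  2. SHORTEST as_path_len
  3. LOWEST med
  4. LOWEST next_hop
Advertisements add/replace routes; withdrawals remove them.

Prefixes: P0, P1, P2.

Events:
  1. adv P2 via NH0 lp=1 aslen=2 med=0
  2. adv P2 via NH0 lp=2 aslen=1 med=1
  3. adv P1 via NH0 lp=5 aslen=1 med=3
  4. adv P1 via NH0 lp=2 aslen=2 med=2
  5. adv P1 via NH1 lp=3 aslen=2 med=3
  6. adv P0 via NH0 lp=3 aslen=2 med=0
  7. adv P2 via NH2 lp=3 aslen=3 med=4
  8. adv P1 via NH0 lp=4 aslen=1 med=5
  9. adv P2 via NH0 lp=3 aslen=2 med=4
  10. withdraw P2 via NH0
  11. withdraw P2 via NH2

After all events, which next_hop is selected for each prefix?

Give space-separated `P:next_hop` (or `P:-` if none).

Op 1: best P0=- P1=- P2=NH0
Op 2: best P0=- P1=- P2=NH0
Op 3: best P0=- P1=NH0 P2=NH0
Op 4: best P0=- P1=NH0 P2=NH0
Op 5: best P0=- P1=NH1 P2=NH0
Op 6: best P0=NH0 P1=NH1 P2=NH0
Op 7: best P0=NH0 P1=NH1 P2=NH2
Op 8: best P0=NH0 P1=NH0 P2=NH2
Op 9: best P0=NH0 P1=NH0 P2=NH0
Op 10: best P0=NH0 P1=NH0 P2=NH2
Op 11: best P0=NH0 P1=NH0 P2=-

Answer: P0:NH0 P1:NH0 P2:-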